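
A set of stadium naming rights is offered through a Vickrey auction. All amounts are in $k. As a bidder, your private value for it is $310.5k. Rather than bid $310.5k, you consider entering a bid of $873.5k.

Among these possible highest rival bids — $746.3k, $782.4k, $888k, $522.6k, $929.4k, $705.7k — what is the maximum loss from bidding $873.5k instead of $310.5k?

$746.3k: truthful gives $0k, deviation gives −$435.8k → loss $435.8k.
$782.4k: truthful gives $0k, deviation gives −$471.9k → loss $471.9k.
$888k: same outcome either way → loss $0k.
$522.6k: truthful gives $0k, deviation gives −$212.1k → loss $212.1k.
$929.4k: same outcome either way → loss $0k.
$705.7k: truthful gives $0k, deviation gives −$395.2k → loss $395.2k.
Maximum loss: $471.9k.

$471.9k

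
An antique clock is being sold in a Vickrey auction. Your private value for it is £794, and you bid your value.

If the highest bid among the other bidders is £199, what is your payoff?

£595

Your bid £794 exceeds the highest competing bid £199, so you win.
In a second-price auction the winner pays the second-highest bid, £199.
Payoff = value − price = £794 − £199 = £595.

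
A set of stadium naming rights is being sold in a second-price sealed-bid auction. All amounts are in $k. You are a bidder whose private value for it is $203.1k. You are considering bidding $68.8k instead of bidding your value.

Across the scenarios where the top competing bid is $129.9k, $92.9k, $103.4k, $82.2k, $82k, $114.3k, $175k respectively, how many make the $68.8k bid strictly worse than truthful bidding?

7

The deviation hurts exactly when the highest competing bid lies strictly between $68.8k and $203.1k — underbidding then forfeits a profitable win.
$129.9k: inside the interval → strictly worse (loss $73.2k).
$92.9k: inside the interval → strictly worse (loss $110.2k).
$103.4k: inside the interval → strictly worse (loss $99.7k).
$82.2k: inside the interval → strictly worse (loss $120.9k).
$82k: inside the interval → strictly worse (loss $121.1k).
$114.3k: inside the interval → strictly worse (loss $88.8k).
$175k: inside the interval → strictly worse (loss $28.1k).
Count: 7.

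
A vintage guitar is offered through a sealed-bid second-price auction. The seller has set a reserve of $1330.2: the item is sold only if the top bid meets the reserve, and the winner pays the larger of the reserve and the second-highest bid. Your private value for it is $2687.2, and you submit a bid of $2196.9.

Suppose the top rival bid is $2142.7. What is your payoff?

Your bid $2196.9 is the highest and exceeds the reserve.
Price = max(second-highest bid, reserve) = max($2142.7, $1330.2) = $2142.7.
Payoff = $2687.2 − $2142.7 = $544.5.

$544.5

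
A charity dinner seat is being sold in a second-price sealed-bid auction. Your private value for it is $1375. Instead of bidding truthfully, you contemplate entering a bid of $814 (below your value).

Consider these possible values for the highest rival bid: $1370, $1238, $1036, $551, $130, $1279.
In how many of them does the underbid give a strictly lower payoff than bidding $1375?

4

The deviation hurts exactly when the highest competing bid lies strictly between $814 and $1375 — underbidding then forfeits a profitable win.
$1370: inside the interval → strictly worse (loss $5).
$1238: inside the interval → strictly worse (loss $137).
$1036: inside the interval → strictly worse (loss $339).
$551: below both → same outcome either way.
$130: below both → same outcome either way.
$1279: inside the interval → strictly worse (loss $96).
Count: 4.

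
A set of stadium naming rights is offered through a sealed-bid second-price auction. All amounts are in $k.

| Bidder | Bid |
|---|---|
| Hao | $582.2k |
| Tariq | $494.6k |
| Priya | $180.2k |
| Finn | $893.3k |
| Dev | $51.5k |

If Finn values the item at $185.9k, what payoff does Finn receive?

−$396.3k

Highest bid: Finn at $893.3k, so Finn wins.
Second-highest bid: Hao at $582.2k — that is the price the winner pays.
Finn's payoff = value − price = $185.9k − $582.2k = −$396.3k.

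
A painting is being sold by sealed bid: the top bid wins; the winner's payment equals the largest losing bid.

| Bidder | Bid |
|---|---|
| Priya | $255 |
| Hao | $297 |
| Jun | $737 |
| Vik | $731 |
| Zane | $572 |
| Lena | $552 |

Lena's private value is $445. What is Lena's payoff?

Highest bid: Jun at $737, so Jun wins.
Second-highest bid: Vik at $731 — that is the price the winner pays.
Lena did not win, so Lena pays nothing and receives nothing: payoff $0.

$0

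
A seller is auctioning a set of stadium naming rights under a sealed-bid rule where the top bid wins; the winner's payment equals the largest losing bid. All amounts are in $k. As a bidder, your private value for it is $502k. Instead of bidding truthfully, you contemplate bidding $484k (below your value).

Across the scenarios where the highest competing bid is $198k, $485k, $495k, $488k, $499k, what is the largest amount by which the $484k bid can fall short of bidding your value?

$198k: same outcome either way → loss $0k.
$485k: truthful gives $17k, deviation gives $0k → loss $17k.
$495k: truthful gives $7k, deviation gives $0k → loss $7k.
$488k: truthful gives $14k, deviation gives $0k → loss $14k.
$499k: truthful gives $3k, deviation gives $0k → loss $3k.
Maximum loss: $17k.

$17k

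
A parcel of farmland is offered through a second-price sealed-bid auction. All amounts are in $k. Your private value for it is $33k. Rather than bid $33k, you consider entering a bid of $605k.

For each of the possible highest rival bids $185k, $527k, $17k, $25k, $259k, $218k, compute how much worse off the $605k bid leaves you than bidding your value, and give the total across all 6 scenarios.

$1057k

The deviation costs you only when the competing bid falls strictly between $33k and $605k; elsewhere both bids give the same outcome.
$185k: truthful payoff $0k, deviation payoff −$152k → loss $152k.
$527k: truthful payoff $0k, deviation payoff −$494k → loss $494k.
$17k: outcomes coincide → loss $0k.
$25k: outcomes coincide → loss $0k.
$259k: truthful payoff $0k, deviation payoff −$226k → loss $226k.
$218k: truthful payoff $0k, deviation payoff −$185k → loss $185k.
Total loss = $152k + $494k + $226k + $185k = $1057k.
Because the price is fixed by the runner-up's bid, deviating from your value can only change a good outcome into a bad one — never the reverse.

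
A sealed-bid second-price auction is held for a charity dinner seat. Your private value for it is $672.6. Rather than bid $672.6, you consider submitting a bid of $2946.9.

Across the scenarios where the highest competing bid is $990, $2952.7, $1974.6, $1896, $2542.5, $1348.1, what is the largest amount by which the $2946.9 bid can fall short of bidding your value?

$1869.9

$990: truthful gives $0, deviation gives −$317.4 → loss $317.4.
$2952.7: same outcome either way → loss $0.
$1974.6: truthful gives $0, deviation gives −$1302 → loss $1302.
$1896: truthful gives $0, deviation gives −$1223.4 → loss $1223.4.
$2542.5: truthful gives $0, deviation gives −$1869.9 → loss $1869.9.
$1348.1: truthful gives $0, deviation gives −$675.5 → loss $675.5.
Maximum loss: $1869.9.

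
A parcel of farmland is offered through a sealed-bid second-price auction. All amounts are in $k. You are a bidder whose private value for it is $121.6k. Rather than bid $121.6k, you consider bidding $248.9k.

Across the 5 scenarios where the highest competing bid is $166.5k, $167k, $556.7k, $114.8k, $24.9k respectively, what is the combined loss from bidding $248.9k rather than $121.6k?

The deviation costs you only when the competing bid falls strictly between $121.6k and $248.9k; elsewhere both bids give the same outcome.
$166.5k: truthful payoff $0k, deviation payoff −$44.9k → loss $44.9k.
$167k: truthful payoff $0k, deviation payoff −$45.4k → loss $45.4k.
$556.7k: outcomes coincide → loss $0k.
$114.8k: outcomes coincide → loss $0k.
$24.9k: outcomes coincide → loss $0k.
Total loss = $44.9k + $45.4k = $90.3k.
Truthful bidding weakly dominates here: raising your bid can only win items priced above your value, and lowering it can only forfeit items priced below.

$90.3k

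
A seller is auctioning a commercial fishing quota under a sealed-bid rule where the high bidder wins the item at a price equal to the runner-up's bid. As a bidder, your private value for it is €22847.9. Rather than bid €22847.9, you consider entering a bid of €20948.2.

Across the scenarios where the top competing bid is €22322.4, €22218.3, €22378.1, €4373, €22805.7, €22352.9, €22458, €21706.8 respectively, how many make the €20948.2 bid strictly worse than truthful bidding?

7

The deviation hurts exactly when the highest competing bid lies strictly between €20948.2 and €22847.9 — underbidding then forfeits a profitable win.
€22322.4: inside the interval → strictly worse (loss €525.5).
€22218.3: inside the interval → strictly worse (loss €629.6).
€22378.1: inside the interval → strictly worse (loss €469.8).
€4373: below both → same outcome either way.
€22805.7: inside the interval → strictly worse (loss €42.2).
€22352.9: inside the interval → strictly worse (loss €495).
€22458: inside the interval → strictly worse (loss €389.9).
€21706.8: inside the interval → strictly worse (loss €1141.1).
Count: 7.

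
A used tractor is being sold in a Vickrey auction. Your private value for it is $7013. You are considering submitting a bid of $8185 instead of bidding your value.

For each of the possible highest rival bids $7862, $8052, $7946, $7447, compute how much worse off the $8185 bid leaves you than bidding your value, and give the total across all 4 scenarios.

The deviation costs you only when the competing bid falls strictly between $7013 and $8185; elsewhere both bids give the same outcome.
$7862: truthful payoff $0, deviation payoff −$849 → loss $849.
$8052: truthful payoff $0, deviation payoff −$1039 → loss $1039.
$7946: truthful payoff $0, deviation payoff −$933 → loss $933.
$7447: truthful payoff $0, deviation payoff −$434 → loss $434.
Total loss = $849 + $1039 + $933 + $434 = $3255.

$3255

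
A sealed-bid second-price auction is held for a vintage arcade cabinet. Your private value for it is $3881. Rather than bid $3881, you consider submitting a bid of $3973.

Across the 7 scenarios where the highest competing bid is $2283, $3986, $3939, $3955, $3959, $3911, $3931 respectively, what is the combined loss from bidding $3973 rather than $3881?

The deviation costs you only when the competing bid falls strictly between $3881 and $3973; elsewhere both bids give the same outcome.
$2283: outcomes coincide → loss $0.
$3986: outcomes coincide → loss $0.
$3939: truthful payoff $0, deviation payoff −$58 → loss $58.
$3955: truthful payoff $0, deviation payoff −$74 → loss $74.
$3959: truthful payoff $0, deviation payoff −$78 → loss $78.
$3911: truthful payoff $0, deviation payoff −$30 → loss $30.
$3931: truthful payoff $0, deviation payoff −$50 → loss $50.
Total loss = $58 + $74 + $78 + $30 + $50 = $290.

$290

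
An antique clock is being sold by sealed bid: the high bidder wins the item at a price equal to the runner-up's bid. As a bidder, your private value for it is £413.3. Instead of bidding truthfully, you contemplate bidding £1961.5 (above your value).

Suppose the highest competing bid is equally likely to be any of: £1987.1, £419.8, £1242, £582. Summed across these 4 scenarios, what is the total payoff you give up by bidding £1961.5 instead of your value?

£1003.9

The deviation costs you only when the competing bid falls strictly between £413.3 and £1961.5; elsewhere both bids give the same outcome.
£1987.1: outcomes coincide → loss £0.
£419.8: truthful payoff £0, deviation payoff −£6.5 → loss £6.5.
£1242: truthful payoff £0, deviation payoff −£828.7 → loss £828.7.
£582: truthful payoff £0, deviation payoff −£168.7 → loss £168.7.
Total loss = £6.5 + £828.7 + £168.7 = £1003.9.
Because the price is fixed by the runner-up's bid, deviating from your value can only change a good outcome into a bad one — never the reverse.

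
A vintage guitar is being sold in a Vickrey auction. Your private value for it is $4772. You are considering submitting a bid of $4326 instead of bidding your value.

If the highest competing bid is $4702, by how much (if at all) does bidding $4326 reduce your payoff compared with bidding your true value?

$70

Bidding your value $4772: you win (since $4772 > $4702) and pay $4702. Payoff $70.
Bidding $4326: you lose. Payoff $0.
The competing bid $4702 lies between your shaded bid and your value, so underbidding forfeits an item you could have won at a profitable price.
Loss from deviating = $70 − ($0) = $70.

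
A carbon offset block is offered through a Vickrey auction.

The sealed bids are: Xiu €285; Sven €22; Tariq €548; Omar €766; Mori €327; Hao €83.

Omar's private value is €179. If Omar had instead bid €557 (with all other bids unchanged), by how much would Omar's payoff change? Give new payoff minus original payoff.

€0

The highest bid among the other bidders is €548; Omar's bid doesn't change that.
Original bid €766: Omar is highest, pays the top rival bid €548; payoff €179 − €548 = −€369.
Alternative bid €557: Omar is highest, pays the top rival bid €548; payoff €179 − €548 = −€369.
Change in payoff = −€369 − (−€369) = €0.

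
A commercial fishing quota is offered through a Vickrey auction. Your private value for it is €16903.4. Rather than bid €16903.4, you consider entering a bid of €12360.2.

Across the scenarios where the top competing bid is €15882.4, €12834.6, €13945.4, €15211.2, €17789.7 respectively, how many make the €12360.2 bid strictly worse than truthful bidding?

The deviation hurts exactly when the highest competing bid lies strictly between €12360.2 and €16903.4 — underbidding then forfeits a profitable win.
€15882.4: inside the interval → strictly worse (loss €1021).
€12834.6: inside the interval → strictly worse (loss €4068.8).
€13945.4: inside the interval → strictly worse (loss €2958).
€15211.2: inside the interval → strictly worse (loss €1692.2).
€17789.7: above both → same outcome either way.
Count: 4.

4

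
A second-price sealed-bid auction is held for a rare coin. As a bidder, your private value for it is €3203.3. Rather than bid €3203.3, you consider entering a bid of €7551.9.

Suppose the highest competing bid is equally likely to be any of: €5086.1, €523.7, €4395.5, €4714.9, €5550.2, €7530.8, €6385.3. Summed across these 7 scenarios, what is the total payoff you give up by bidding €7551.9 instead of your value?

The deviation costs you only when the competing bid falls strictly between €3203.3 and €7551.9; elsewhere both bids give the same outcome.
€5086.1: truthful payoff €0, deviation payoff −€1882.8 → loss €1882.8.
€523.7: outcomes coincide → loss €0.
€4395.5: truthful payoff €0, deviation payoff −€1192.2 → loss €1192.2.
€4714.9: truthful payoff €0, deviation payoff −€1511.6 → loss €1511.6.
€5550.2: truthful payoff €0, deviation payoff −€2346.9 → loss €2346.9.
€7530.8: truthful payoff €0, deviation payoff −€4327.5 → loss €4327.5.
€6385.3: truthful payoff €0, deviation payoff −€3182 → loss €3182.
Total loss = €1882.8 + €1192.2 + €1511.6 + €2346.9 + €4327.5 + €3182 = €14443.
In a second-price auction your bid sets only whether you win, not what you pay, so bidding your true value is weakly dominant.

€14443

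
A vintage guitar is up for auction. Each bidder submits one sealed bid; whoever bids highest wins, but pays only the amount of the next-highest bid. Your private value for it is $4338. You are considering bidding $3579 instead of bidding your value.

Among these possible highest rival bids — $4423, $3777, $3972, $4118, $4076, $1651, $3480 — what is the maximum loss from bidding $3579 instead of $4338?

$4423: same outcome either way → loss $0.
$3777: truthful gives $561, deviation gives $0 → loss $561.
$3972: truthful gives $366, deviation gives $0 → loss $366.
$4118: truthful gives $220, deviation gives $0 → loss $220.
$4076: truthful gives $262, deviation gives $0 → loss $262.
$1651: same outcome either way → loss $0.
$3480: same outcome either way → loss $0.
Maximum loss: $561.

$561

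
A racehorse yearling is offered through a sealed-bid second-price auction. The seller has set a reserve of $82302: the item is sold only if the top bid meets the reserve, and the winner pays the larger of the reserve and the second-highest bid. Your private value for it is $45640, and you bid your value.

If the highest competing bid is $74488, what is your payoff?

$0

Your bid $45640 is below the highest competing bid $74488, so you lose. Payoff $0.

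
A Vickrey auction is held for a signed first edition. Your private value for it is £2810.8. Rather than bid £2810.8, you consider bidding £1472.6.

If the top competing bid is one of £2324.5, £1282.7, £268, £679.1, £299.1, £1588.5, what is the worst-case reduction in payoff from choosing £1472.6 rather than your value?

£1222.3

£2324.5: truthful gives £486.3, deviation gives £0 → loss £486.3.
£1282.7: same outcome either way → loss £0.
£268: same outcome either way → loss £0.
£679.1: same outcome either way → loss £0.
£299.1: same outcome either way → loss £0.
£1588.5: truthful gives £1222.3, deviation gives £0 → loss £1222.3.
Maximum loss: £1222.3.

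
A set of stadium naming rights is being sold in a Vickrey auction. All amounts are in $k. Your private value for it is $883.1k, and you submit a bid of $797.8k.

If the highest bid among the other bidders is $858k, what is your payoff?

Your bid $797.8k is below the highest competing bid $858k, so you lose.
A losing bidder pays nothing and receives nothing: payoff = $0k.

$0k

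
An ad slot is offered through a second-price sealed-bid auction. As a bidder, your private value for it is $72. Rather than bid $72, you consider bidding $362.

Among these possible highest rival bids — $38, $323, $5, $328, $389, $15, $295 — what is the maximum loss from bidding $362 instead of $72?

$38: same outcome either way → loss $0.
$323: truthful gives $0, deviation gives −$251 → loss $251.
$5: same outcome either way → loss $0.
$328: truthful gives $0, deviation gives −$256 → loss $256.
$389: same outcome either way → loss $0.
$15: same outcome either way → loss $0.
$295: truthful gives $0, deviation gives −$223 → loss $223.
Maximum loss: $256.

$256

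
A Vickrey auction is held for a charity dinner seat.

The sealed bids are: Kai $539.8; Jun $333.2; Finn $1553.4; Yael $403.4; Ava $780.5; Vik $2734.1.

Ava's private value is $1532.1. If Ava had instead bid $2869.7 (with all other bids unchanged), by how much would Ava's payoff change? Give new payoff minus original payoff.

−$1202

The highest bid among the other bidders is $2734.1; Ava's bid doesn't change that.
Original bid $780.5: Ava is not highest (top rival bid is $2734.1); payoff $0.
Alternative bid $2869.7: Ava is highest, pays the top rival bid $2734.1; payoff $1532.1 − $2734.1 = −$1202.
Change in payoff = −$1202 − ($0) = −$1202.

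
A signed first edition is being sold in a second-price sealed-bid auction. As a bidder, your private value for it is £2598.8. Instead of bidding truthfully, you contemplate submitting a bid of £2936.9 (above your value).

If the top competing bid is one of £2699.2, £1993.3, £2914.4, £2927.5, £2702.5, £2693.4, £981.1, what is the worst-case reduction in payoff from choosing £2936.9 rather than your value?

£328.7

£2699.2: truthful gives £0, deviation gives −£100.4 → loss £100.4.
£1993.3: same outcome either way → loss £0.
£2914.4: truthful gives £0, deviation gives −£315.6 → loss £315.6.
£2927.5: truthful gives £0, deviation gives −£328.7 → loss £328.7.
£2702.5: truthful gives £0, deviation gives −£103.7 → loss £103.7.
£2693.4: truthful gives £0, deviation gives −£94.6 → loss £94.6.
£981.1: same outcome either way → loss £0.
Maximum loss: £328.7.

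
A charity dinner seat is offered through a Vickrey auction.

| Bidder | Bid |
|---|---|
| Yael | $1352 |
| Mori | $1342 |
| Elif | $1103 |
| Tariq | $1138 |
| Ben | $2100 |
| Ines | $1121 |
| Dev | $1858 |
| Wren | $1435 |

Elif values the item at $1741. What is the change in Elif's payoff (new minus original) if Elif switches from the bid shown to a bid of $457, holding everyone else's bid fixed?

The highest bid among the other bidders is $2100; Elif's bid doesn't change that.
Original bid $1103: Elif is not highest (top rival bid is $2100); payoff $0.
Alternative bid $457: Elif is not highest (top rival bid is $2100); payoff $0.
Change in payoff = $0 − ($0) = $0.

$0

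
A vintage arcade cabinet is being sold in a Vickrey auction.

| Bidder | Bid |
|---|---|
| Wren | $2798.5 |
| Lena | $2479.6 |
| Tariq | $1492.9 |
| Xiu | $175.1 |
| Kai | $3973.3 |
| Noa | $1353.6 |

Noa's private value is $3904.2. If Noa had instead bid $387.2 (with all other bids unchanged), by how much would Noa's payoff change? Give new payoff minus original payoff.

The highest bid among the other bidders is $3973.3; Noa's bid doesn't change that.
Original bid $1353.6: Noa is not highest (top rival bid is $3973.3); payoff $0.
Alternative bid $387.2: Noa is not highest (top rival bid is $3973.3); payoff $0.
Change in payoff = $0 − ($0) = $0.

$0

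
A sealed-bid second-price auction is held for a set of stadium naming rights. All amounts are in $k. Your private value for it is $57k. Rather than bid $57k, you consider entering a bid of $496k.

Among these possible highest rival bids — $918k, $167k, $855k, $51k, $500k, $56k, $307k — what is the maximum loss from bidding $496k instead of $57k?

$918k: same outcome either way → loss $0k.
$167k: truthful gives $0k, deviation gives −$110k → loss $110k.
$855k: same outcome either way → loss $0k.
$51k: same outcome either way → loss $0k.
$500k: same outcome either way → loss $0k.
$56k: same outcome either way → loss $0k.
$307k: truthful gives $0k, deviation gives −$250k → loss $250k.
Maximum loss: $250k.

$250k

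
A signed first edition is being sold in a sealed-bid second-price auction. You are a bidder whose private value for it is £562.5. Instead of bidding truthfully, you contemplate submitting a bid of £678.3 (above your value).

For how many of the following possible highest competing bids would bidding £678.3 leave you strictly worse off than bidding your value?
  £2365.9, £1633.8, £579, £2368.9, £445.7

The deviation hurts exactly when the highest competing bid lies strictly between £562.5 and £678.3 — overbidding then wins at a price above your value.
£2365.9: above both → same outcome either way.
£1633.8: above both → same outcome either way.
£579: inside the interval → strictly worse (loss £16.5).
£2368.9: above both → same outcome either way.
£445.7: below both → same outcome either way.
Count: 1.

1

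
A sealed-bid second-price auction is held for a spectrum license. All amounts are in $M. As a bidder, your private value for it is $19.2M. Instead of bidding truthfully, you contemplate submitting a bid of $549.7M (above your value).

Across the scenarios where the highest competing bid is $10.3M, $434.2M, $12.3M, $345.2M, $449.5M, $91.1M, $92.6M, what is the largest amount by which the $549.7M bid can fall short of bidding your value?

$10.3M: same outcome either way → loss $0M.
$434.2M: truthful gives $0M, deviation gives −$415M → loss $415M.
$12.3M: same outcome either way → loss $0M.
$345.2M: truthful gives $0M, deviation gives −$326M → loss $326M.
$449.5M: truthful gives $0M, deviation gives −$430.3M → loss $430.3M.
$91.1M: truthful gives $0M, deviation gives −$71.9M → loss $71.9M.
$92.6M: truthful gives $0M, deviation gives −$73.4M → loss $73.4M.
Maximum loss: $430.3M.

$430.3M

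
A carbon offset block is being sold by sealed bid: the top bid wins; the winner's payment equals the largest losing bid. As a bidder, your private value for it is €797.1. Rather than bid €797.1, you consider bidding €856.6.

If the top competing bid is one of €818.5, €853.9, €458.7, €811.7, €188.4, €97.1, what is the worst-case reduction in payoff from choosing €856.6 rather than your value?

€56.8

€818.5: truthful gives €0, deviation gives −€21.4 → loss €21.4.
€853.9: truthful gives €0, deviation gives −€56.8 → loss €56.8.
€458.7: same outcome either way → loss €0.
€811.7: truthful gives €0, deviation gives −€14.6 → loss €14.6.
€188.4: same outcome either way → loss €0.
€97.1: same outcome either way → loss €0.
Maximum loss: €56.8.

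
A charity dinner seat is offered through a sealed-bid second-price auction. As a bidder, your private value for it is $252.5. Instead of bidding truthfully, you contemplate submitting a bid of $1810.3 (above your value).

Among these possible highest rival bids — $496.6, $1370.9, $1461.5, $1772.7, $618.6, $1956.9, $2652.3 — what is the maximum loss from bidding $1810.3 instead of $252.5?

$1520.2

$496.6: truthful gives $0, deviation gives −$244.1 → loss $244.1.
$1370.9: truthful gives $0, deviation gives −$1118.4 → loss $1118.4.
$1461.5: truthful gives $0, deviation gives −$1209 → loss $1209.
$1772.7: truthful gives $0, deviation gives −$1520.2 → loss $1520.2.
$618.6: truthful gives $0, deviation gives −$366.1 → loss $366.1.
$1956.9: same outcome either way → loss $0.
$2652.3: same outcome either way → loss $0.
Maximum loss: $1520.2.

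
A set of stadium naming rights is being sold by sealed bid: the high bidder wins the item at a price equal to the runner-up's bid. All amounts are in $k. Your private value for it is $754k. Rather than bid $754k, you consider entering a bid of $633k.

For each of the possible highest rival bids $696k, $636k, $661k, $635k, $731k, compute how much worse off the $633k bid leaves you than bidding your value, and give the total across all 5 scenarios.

$411k

The deviation costs you only when the competing bid falls strictly between $633k and $754k; elsewhere both bids give the same outcome.
$696k: truthful payoff $58k, deviation payoff $0k → loss $58k.
$636k: truthful payoff $118k, deviation payoff $0k → loss $118k.
$661k: truthful payoff $93k, deviation payoff $0k → loss $93k.
$635k: truthful payoff $119k, deviation payoff $0k → loss $119k.
$731k: truthful payoff $23k, deviation payoff $0k → loss $23k.
Total loss = $58k + $118k + $93k + $119k + $23k = $411k.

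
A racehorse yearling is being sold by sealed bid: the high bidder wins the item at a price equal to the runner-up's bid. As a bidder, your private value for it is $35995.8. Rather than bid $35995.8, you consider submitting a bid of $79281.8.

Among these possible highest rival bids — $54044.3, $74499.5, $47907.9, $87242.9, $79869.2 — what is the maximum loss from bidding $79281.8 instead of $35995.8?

$38503.7

$54044.3: truthful gives $0, deviation gives −$18048.5 → loss $18048.5.
$74499.5: truthful gives $0, deviation gives −$38503.7 → loss $38503.7.
$47907.9: truthful gives $0, deviation gives −$11912.1 → loss $11912.1.
$87242.9: same outcome either way → loss $0.
$79869.2: same outcome either way → loss $0.
Maximum loss: $38503.7.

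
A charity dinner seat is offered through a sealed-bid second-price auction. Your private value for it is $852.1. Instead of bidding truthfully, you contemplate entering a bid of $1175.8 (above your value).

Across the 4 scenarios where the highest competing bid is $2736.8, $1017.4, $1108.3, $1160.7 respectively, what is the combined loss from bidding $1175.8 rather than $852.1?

$730.1

The deviation costs you only when the competing bid falls strictly between $852.1 and $1175.8; elsewhere both bids give the same outcome.
$2736.8: outcomes coincide → loss $0.
$1017.4: truthful payoff $0, deviation payoff −$165.3 → loss $165.3.
$1108.3: truthful payoff $0, deviation payoff −$256.2 → loss $256.2.
$1160.7: truthful payoff $0, deviation payoff −$308.6 → loss $308.6.
Total loss = $165.3 + $256.2 + $308.6 = $730.1.
Because the price is fixed by the runner-up's bid, deviating from your value can only change a good outcome into a bad one — never the reverse.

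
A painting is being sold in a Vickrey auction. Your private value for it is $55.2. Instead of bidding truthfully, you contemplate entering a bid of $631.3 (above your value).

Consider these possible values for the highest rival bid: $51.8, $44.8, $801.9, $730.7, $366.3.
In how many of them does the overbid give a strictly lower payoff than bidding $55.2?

1

The deviation hurts exactly when the highest competing bid lies strictly between $55.2 and $631.3 — overbidding then wins at a price above your value.
$51.8: below both → same outcome either way.
$44.8: below both → same outcome either way.
$801.9: above both → same outcome either way.
$730.7: above both → same outcome either way.
$366.3: inside the interval → strictly worse (loss $311.1).
Count: 1.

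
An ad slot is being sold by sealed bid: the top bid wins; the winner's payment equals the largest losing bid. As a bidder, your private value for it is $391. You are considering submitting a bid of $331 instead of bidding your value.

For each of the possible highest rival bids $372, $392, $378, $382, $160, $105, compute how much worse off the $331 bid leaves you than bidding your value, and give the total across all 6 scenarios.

The deviation costs you only when the competing bid falls strictly between $331 and $391; elsewhere both bids give the same outcome.
$372: truthful payoff $19, deviation payoff $0 → loss $19.
$392: outcomes coincide → loss $0.
$378: truthful payoff $13, deviation payoff $0 → loss $13.
$382: truthful payoff $9, deviation payoff $0 → loss $9.
$160: outcomes coincide → loss $0.
$105: outcomes coincide → loss $0.
Total loss = $19 + $13 + $9 = $41.

$41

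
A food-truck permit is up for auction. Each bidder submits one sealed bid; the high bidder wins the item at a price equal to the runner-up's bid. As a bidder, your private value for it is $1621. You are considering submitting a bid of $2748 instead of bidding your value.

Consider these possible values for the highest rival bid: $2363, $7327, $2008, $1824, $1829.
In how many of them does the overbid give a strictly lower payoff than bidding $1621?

The deviation hurts exactly when the highest competing bid lies strictly between $1621 and $2748 — overbidding then wins at a price above your value.
$2363: inside the interval → strictly worse (loss $742).
$7327: above both → same outcome either way.
$2008: inside the interval → strictly worse (loss $387).
$1824: inside the interval → strictly worse (loss $203).
$1829: inside the interval → strictly worse (loss $208).
Count: 4.

4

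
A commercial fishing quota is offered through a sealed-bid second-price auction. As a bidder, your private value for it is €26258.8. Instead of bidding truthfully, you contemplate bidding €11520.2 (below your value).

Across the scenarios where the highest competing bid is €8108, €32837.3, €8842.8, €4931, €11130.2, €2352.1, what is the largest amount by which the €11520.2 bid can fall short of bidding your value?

€8108: same outcome either way → loss €0.
€32837.3: same outcome either way → loss €0.
€8842.8: same outcome either way → loss €0.
€4931: same outcome either way → loss €0.
€11130.2: same outcome either way → loss €0.
€2352.1: same outcome either way → loss €0.
Maximum loss: €0.

€0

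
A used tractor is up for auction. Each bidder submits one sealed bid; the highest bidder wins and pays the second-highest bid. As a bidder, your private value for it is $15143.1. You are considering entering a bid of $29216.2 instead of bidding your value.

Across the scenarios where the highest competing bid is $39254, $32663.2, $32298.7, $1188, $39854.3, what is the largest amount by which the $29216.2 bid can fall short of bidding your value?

$0

$39254: same outcome either way → loss $0.
$32663.2: same outcome either way → loss $0.
$32298.7: same outcome either way → loss $0.
$1188: same outcome either way → loss $0.
$39854.3: same outcome either way → loss $0.
Maximum loss: $0.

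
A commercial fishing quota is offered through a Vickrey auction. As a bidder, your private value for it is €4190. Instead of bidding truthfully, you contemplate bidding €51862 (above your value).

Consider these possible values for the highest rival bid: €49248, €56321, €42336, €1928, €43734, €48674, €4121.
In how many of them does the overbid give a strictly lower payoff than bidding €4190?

The deviation hurts exactly when the highest competing bid lies strictly between €4190 and €51862 — overbidding then wins at a price above your value.
€49248: inside the interval → strictly worse (loss €45058).
€56321: above both → same outcome either way.
€42336: inside the interval → strictly worse (loss €38146).
€1928: below both → same outcome either way.
€43734: inside the interval → strictly worse (loss €39544).
€48674: inside the interval → strictly worse (loss €44484).
€4121: below both → same outcome either way.
Count: 4.

4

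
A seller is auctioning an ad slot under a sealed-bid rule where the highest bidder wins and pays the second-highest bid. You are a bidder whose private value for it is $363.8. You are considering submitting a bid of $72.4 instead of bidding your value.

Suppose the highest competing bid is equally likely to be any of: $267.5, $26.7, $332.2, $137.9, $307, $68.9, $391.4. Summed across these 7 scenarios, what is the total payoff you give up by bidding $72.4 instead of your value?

$410.6

The deviation costs you only when the competing bid falls strictly between $72.4 and $363.8; elsewhere both bids give the same outcome.
$267.5: truthful payoff $96.3, deviation payoff $0 → loss $96.3.
$26.7: outcomes coincide → loss $0.
$332.2: truthful payoff $31.6, deviation payoff $0 → loss $31.6.
$137.9: truthful payoff $225.9, deviation payoff $0 → loss $225.9.
$307: truthful payoff $56.8, deviation payoff $0 → loss $56.8.
$68.9: outcomes coincide → loss $0.
$391.4: outcomes coincide → loss $0.
Total loss = $96.3 + $31.6 + $225.9 + $56.8 = $410.6.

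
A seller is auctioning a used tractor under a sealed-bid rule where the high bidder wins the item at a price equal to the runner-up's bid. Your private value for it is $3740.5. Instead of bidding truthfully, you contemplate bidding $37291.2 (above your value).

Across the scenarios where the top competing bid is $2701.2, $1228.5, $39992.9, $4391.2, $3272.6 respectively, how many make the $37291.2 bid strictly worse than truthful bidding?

The deviation hurts exactly when the highest competing bid lies strictly between $3740.5 and $37291.2 — overbidding then wins at a price above your value.
$2701.2: below both → same outcome either way.
$1228.5: below both → same outcome either way.
$39992.9: above both → same outcome either way.
$4391.2: inside the interval → strictly worse (loss $650.7).
$3272.6: below both → same outcome either way.
Count: 1.

1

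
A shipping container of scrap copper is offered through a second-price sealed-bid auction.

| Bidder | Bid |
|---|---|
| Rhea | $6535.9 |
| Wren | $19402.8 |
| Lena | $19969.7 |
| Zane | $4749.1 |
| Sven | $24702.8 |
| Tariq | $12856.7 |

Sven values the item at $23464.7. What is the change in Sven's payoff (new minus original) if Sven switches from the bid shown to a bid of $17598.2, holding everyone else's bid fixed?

−$3495

The highest bid among the other bidders is $19969.7; Sven's bid doesn't change that.
Original bid $24702.8: Sven is highest, pays the top rival bid $19969.7; payoff $23464.7 − $19969.7 = $3495.
Alternative bid $17598.2: Sven is not highest (top rival bid is $19969.7); payoff $0.
Change in payoff = $0 − ($3495) = −$3495.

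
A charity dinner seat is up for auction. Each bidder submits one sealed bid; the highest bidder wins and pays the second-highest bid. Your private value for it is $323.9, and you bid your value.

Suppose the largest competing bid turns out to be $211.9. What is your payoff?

$112

Your bid $323.9 exceeds the highest competing bid $211.9, so you win.
In a second-price auction the winner pays the second-highest bid, $211.9.
Payoff = value − price = $323.9 − $211.9 = $112.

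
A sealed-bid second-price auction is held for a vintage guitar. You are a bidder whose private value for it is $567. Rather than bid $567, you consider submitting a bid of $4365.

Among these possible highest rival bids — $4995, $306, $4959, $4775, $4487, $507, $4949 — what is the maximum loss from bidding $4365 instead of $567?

$4995: same outcome either way → loss $0.
$306: same outcome either way → loss $0.
$4959: same outcome either way → loss $0.
$4775: same outcome either way → loss $0.
$4487: same outcome either way → loss $0.
$507: same outcome either way → loss $0.
$4949: same outcome either way → loss $0.
Maximum loss: $0.

$0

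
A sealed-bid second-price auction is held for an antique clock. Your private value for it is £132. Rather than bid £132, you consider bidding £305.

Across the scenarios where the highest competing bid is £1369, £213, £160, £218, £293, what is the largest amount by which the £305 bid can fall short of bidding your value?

£161

£1369: same outcome either way → loss £0.
£213: truthful gives £0, deviation gives −£81 → loss £81.
£160: truthful gives £0, deviation gives −£28 → loss £28.
£218: truthful gives £0, deviation gives −£86 → loss £86.
£293: truthful gives £0, deviation gives −£161 → loss £161.
Maximum loss: £161.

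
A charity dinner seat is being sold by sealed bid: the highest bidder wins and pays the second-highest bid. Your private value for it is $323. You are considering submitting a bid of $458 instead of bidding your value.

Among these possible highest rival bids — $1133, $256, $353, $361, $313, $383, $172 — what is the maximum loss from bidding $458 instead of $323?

$1133: same outcome either way → loss $0.
$256: same outcome either way → loss $0.
$353: truthful gives $0, deviation gives −$30 → loss $30.
$361: truthful gives $0, deviation gives −$38 → loss $38.
$313: same outcome either way → loss $0.
$383: truthful gives $0, deviation gives −$60 → loss $60.
$172: same outcome either way → loss $0.
Maximum loss: $60.

$60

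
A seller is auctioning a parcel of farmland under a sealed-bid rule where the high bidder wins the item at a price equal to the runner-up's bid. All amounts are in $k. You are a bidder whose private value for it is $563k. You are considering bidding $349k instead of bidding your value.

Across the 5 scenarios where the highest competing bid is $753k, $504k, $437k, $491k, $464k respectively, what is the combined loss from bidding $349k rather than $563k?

The deviation costs you only when the competing bid falls strictly between $349k and $563k; elsewhere both bids give the same outcome.
$753k: outcomes coincide → loss $0k.
$504k: truthful payoff $59k, deviation payoff $0k → loss $59k.
$437k: truthful payoff $126k, deviation payoff $0k → loss $126k.
$491k: truthful payoff $72k, deviation payoff $0k → loss $72k.
$464k: truthful payoff $99k, deviation payoff $0k → loss $99k.
Total loss = $59k + $126k + $72k + $99k = $356k.

$356k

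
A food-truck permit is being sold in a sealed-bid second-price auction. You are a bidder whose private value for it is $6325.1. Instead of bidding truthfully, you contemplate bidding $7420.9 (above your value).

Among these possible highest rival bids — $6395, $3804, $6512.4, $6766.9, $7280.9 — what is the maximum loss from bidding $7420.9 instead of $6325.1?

$955.8

$6395: truthful gives $0, deviation gives −$69.9 → loss $69.9.
$3804: same outcome either way → loss $0.
$6512.4: truthful gives $0, deviation gives −$187.3 → loss $187.3.
$6766.9: truthful gives $0, deviation gives −$441.8 → loss $441.8.
$7280.9: truthful gives $0, deviation gives −$955.8 → loss $955.8.
Maximum loss: $955.8.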